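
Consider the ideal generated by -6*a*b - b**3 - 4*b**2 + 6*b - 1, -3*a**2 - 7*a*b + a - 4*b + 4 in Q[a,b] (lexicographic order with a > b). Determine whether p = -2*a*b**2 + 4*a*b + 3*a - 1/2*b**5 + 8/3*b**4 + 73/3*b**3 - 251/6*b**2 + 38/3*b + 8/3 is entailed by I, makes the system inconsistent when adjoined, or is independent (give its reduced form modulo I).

-2*a*b**2 + 4*a*b + 3*a - 1/2*b**5 + 8/3*b**4 + 73/3*b**3 - 251/6*b**2 + 38/3*b + 8/3 lies in I (it reduces to 0).

First compute the reduced Gröbner basis of I by Buchberger's algorithm.
f_1 = -6*a*b - b**3 - 4*b**2 + 6*b - 1, LT = a*b.
f_2 = -3*a**2 - 7*a*b + a - 4*b + 4, LT = a**2.

S(f_1,f_2): lcm = a**2*b. S = 1/6*a*b**3 - 5/3*a*b**2 - 2/3*a*b + 1/6*a - 4/3*b**2 + 4/3*b.
  reduce S modulo (f_1, f_2):
  remainder 1/6*a - 1/36*b**5 + 1/6*b**4 + 25/18*b**3 - 31/12*b**2 + 17/18*b + 1/9 ≠ 0; add h_3 = 1/6*a - 1/36*b**5 + 1/6*b**4 + 25/18*b**3 - 31/12*b**2 + 17/18*b + 1/9 to the basis.

S(f_1,h_3): lcm = a*b. S = 1/6*b**6 - b**5 - 25/3*b**4 + 47/3*b**3 - 5*b**2 - 5/3*b + 1/6.
  reduce S modulo (f_1, f_2, h_3):
  remainder 1/6*b**6 - b**5 - 25/3*b**4 + 47/3*b**3 - 5*b**2 - 5/3*b + 1/6 ≠ 0; add h_4 = 1/6*b**6 - b**5 - 25/3*b**4 + 47/3*b**3 - 5*b**2 - 5/3*b + 1/6 to the basis.

The other S-polynomials (S(f_2,h_3), S(f_1,h_4), S(f_2,h_4), S(h_3,h_4)) all reduce to 0 modulo the current basis, so we have a Gröbner basis.
Inter-reduce: drop elements whose leading term is divisible by another's, tail-reduce, and make monic.
Reduced Gröbner basis: {a - 1/6*b**5 + b**4 + 25/3*b**3 - 31/2*b**2 + 17/3*b + 2/3, b**6 - 6*b**5 - 50*b**4 + 94*b**3 - 30*b**2 - 10*b + 1}.
Label its elements g_1 = a - 1/6*b**5 + b**4 + 25/3*b**3 - 31/2*b**2 + 17/3*b + 2/3, g_2 = b**6 - 6*b**5 - 50*b**4 + 94*b**3 - 30*b**2 - 10*b + 1.

Reduce p = -2*a*b**2 + 4*a*b + 3*a - 1/2*b**5 + 8/3*b**4 + 73/3*b**3 - 251/6*b**2 + 38/3*b + 8/3 modulo G:
  leading term a*b**2: subtract (-2*b**2)·g_1 from -2*a*b**2 + 4*a*b + 3*a - 1/2*b**5 + 8/3*b**4 + 73/3*b**3 - 251/6*b**2 + 38/3*b + 8/3 → 4*a*b + 3*a - 1/3*b**7 + 2*b**6 + 97/6*b**5 - 85/3*b**4 + 107/3*b**3 - 81/2*b**2 + 38/3*b + 8/3
  leading term a*b: subtract (4*b)·g_1 from 4*a*b + 3*a - 1/3*b**7 + 2*b**6 + 97/6*b**5 - 85/3*b**4 + 107/3*b**3 - 81/2*b**2 + 38/3*b + 8/3 → 3*a - 1/3*b**7 + 8/3*b**6 + 73/6*b**5 - 185/3*b**4 + 293/3*b**3 - 379/6*b**2 + 10*b + 8/3
  leading term a: subtract (3)·g_1 from 3*a - 1/3*b**7 + 8/3*b**6 + 73/6*b**5 - 185/3*b**4 + 293/3*b**3 - 379/6*b**2 + 10*b + 8/3 → -1/3*b**7 + 8/3*b**6 + 38/3*b**5 - 194/3*b**4 + 218/3*b**3 - 50/3*b**2 - 7*b + 2/3
  leading term b**7: subtract (-1/3*b)·g_2 from -1/3*b**7 + 8/3*b**6 + 38/3*b**5 - 194/3*b**4 + 218/3*b**3 - 50/3*b**2 - 7*b + 2/3 → 2/3*b**6 - 4*b**5 - 100/3*b**4 + 188/3*b**3 - 20*b**2 - 20/3*b + 2/3
  leading term b**6: subtract (2/3)·g_2 from 2/3*b**6 - 4*b**5 - 100/3*b**4 + 188/3*b**3 - 20*b**2 - 20/3*b + 2/3 → 0
  normal form = 0.
Since the normal form is 0, p ∈ I.

Ideal membership is decidable via reduction modulo a Gröbner basis.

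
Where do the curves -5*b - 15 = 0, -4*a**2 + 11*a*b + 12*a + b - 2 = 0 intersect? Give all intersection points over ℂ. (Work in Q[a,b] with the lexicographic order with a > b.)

{(-5, -3), (-1/4, -3)}

Compute a lex Gröbner basis by Buchberger's algorithm.
f_1 = -5*b - 15, LT = b.
f_2 = -4*a**2 + 11*a*b + 12*a + b - 2, LT = a**2.

The S-polynomials (S(f_1,f_2)) all reduce to 0 modulo the current basis, so we have a Gröbner basis.
Inter-reduce: drop elements whose leading term is divisible by another's, tail-reduce, and make monic.
Reduced Gröbner basis: {a**2 + 21/4*a + 5/4, b + 3}.

The lex basis is triangular: the last element involves only b. Solving b + 3 = 0 gives b ∈ {-3}; substituting each value into the earlier elements determines the remaining variables.
  b = -3: the earlier basis element becomes a**2 + 21/4*a + 5/4 = 0, giving a = -5, -1/4 — points (-5, -3), (-1/4, -3).
Check: every point annihilates each of the original generators.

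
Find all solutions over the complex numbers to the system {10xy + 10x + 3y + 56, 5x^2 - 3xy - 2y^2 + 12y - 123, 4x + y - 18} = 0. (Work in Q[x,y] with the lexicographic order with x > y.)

{(5, -2)}

Compute a lex Gröbner basis by Buchberger's algorithm.
f_1 = 10xy + 10x + 3y + 56, LT = xy.
f_2 = 5x^2 - 3xy - 2y^2 + 12y - 123, LT = x^2.
f_3 = 4x + y - 18, LT = x.

S(f_1,f_2): lcm = x^2y. S = x^2 + 3/5xy^2 + 3/10xy + 28/5x + 2/5y^3 - 12/5y^2 + 123/5y.
  leading term x^2: subtract (1/5)·f_2 from x^2 + 3/5xy^2 + 3/10xy + 28/5x + 2/5y^3 - 12/5y^2 + 123/5y → 3/5xy^2 + 9/10xy + 28/5x + 2/5y^3 - 2y^2 + 111/5y + 123/5
  leading term xy^2: subtract (3/50y)·f_1 from 3/5xy^2 + 9/10xy + 28/5x + 2/5y^3 - 2y^2 + 111/5y + 123/5 → 3/10xy + 28/5x + 2/5y^3 - 109/50y^2 + 471/25y + 123/5
  leading term xy: subtract (3/100)·f_1 from 3/10xy + 28/5x + 2/5y^3 - 109/50y^2 + 471/25y + 123/5 → 53/10x + 2/5y^3 - 109/50y^2 + 75/4y + 573/25
  leading term x: subtract (53/40)·f_3 from 53/10x + 2/5y^3 - 109/50y^2 + 75/4y + 573/25 → 2/5y^3 - 109/50y^2 + 697/40y + 4677/100
  leading term y^3: no divisor's leading term divides it; move 2/5y^3 to the remainder.
  leading term y^2: no divisor's leading term divides it; move -109/50y^2 to the remainder.
  leading term y: no divisor's leading term divides it; move 697/40y to the remainder.
  leading term 1: no divisor's leading term divides it; move 4677/100 to the remainder.
  remainder 2/5y^3 - 109/50y^2 + 697/40y + 4677/100 ≠ 0; add h_4 = 2/5y^3 - 109/50y^2 + 697/40y + 4677/100 to the basis.

S(f_1,f_3): lcm = xy. S = x - 1/4y^2 + 24/5y + 28/5.
  leading term x: subtract (1/4)·f_3 from x - 1/4y^2 + 24/5y + 28/5 → -1/4y^2 + 91/20y + 101/10
  leading term y^2: no divisor's leading term divides it; move -1/4y^2 to the remainder.
  leading term y: no divisor's leading term divides it; move 91/20y to the remainder.
  leading term 1: no divisor's leading term divides it; move 101/10 to the remainder.
  remainder -1/4y^2 + 91/20y + 101/10 ≠ 0; add h_5 = -1/4y^2 + 91/20y + 101/10 to the basis.

S(f_2,f_3): lcm = x^2. S = -17/20xy + 9/2x - 2/5y^2 + 12/5y - 123/5.
  leading term xy: subtract (-17/200)·f_1 from -17/20xy + 9/2x - 2/5y^2 + 12/5y - 123/5 → 107/20x - 2/5y^2 + 531/200y - 496/25
  leading term x: subtract (107/80)·f_3 from 107/20x - 2/5y^2 + 531/200y - 496/25 → -2/5y^2 + 527/400y + 847/200
  leading term y^2: subtract (8/5)·h_5 from -2/5y^2 + 527/400y + 847/200 → -477/80y - 477/40
  leading term y: no divisor's leading term divides it; move -477/80y to the remainder.
  leading term 1: no divisor's leading term divides it; move -477/40 to the remainder.
  remainder -477/80y - 477/40 ≠ 0; add h_6 = -477/80y - 477/40 to the basis.

The other S-polynomials (S(f_1,h_4), S(f_2,h_4), S(f_3,h_4), S(f_1,h_5), S(f_2,h_5), S(f_3,h_5), S(h_4,h_5), S(f_1,h_6), S(f_2,h_6), S(f_3,h_6), S(h_4,h_6), S(h_5,h_6)) all reduce to 0 modulo the current basis, so we have a Gröbner basis.
Inter-reduce: drop elements whose leading term is divisible by another's, tail-reduce, and make monic.
Reduced Gröbner basis: {x - 5, y + 2}.

Elimination: the polynomial y + 2 lies in the elimination ideal for y, so y ∈ {-2}. For each such y, the remaining basis elements (now univariate) give the rest of the solution.
  y = -2: the earlier basis element becomes x - 5 = 0, giving x = 5 — point (5, -2).
This is the nonlinear analogue of row-reducing a linear system.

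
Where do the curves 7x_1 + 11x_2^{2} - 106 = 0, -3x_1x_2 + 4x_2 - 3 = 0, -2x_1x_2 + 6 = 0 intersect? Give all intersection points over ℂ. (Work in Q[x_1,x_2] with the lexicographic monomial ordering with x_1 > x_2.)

{(1, 3)}

Compute a lex Gröbner basis by Buchberger's algorithm.
f_1 = 7x_1 + 11x_2^{2} - 106, LT = x_1.
f_2 = -3x_1x_2 + 4x_2 - 3, LT = x_1x_2.
f_3 = -2x_1x_2 + 6, LT = x_1x_2.

S(f_1,f_2): lcm = x_1x_2. S = \tfrac{11}{7}x_2^{3} - \tfrac{290}{21}x_2 - 1.
  leading term x_2^{3}: no divisor's leading term divides it; move \tfrac{11}{7}x_2^{3} to the remainder.
  leading term x_2: no divisor's leading term divides it; move -\tfrac{290}{21}x_2 to the remainder.
  leading term 1: no divisor's leading term divides it; move -1 to the remainder.
  remainder \tfrac{11}{7}x_2^{3} - \tfrac{290}{21}x_2 - 1 ≠ 0; add h_4 = \tfrac{11}{7}x_2^{3} - \tfrac{290}{21}x_2 - 1 to the basis.

S(f_1,f_3): lcm = x_1x_2. S = \tfrac{11}{7}x_2^{3} - \tfrac{106}{7}x_2 + 3.
  leading term x_2^{3}: subtract (1)·h_4 from \tfrac{11}{7}x_2^{3} - \tfrac{106}{7}x_2 + 3 → -\tfrac{4}{3}x_2 + 4
  leading term x_2: no divisor's leading term divides it; move -\tfrac{4}{3}x_2 to the remainder.
  leading term 1: no divisor's leading term divides it; move 4 to the remainder.
  remainder -\tfrac{4}{3}x_2 + 4 ≠ 0; add h_5 = -\tfrac{4}{3}x_2 + 4 to the basis.

The other S-polynomials (S(f_2,f_3), S(f_1,h_4), S(f_2,h_4), S(f_3,h_4), S(f_1,h_5), S(f_2,h_5), S(f_3,h_5), S(h_4,h_5)) all reduce to 0 modulo the current basis, so we have a Gröbner basis.
Inter-reduce: drop elements whose leading term is divisible by another's, tail-reduce, and make monic.
Reduced Gröbner basis: {x_1 - 1, x_2 - 3}.

Elimination: the polynomial x_2 - 3 lies in the elimination ideal for x_2, so x_2 ∈ {3}. For each such x_2, the remaining basis elements (now univariate) give the rest of the solution.
  x_2 = 3: the earlier basis element becomes x_1 - 1 = 0, giving x_1 = 1 — point (1, 3).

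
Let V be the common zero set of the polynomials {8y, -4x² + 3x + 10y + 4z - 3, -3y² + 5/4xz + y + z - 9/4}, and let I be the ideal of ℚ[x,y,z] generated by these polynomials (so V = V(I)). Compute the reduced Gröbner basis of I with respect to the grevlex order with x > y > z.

G = {x² - ¾x - z + ¾, xz + ⅘z - 9/5, z² - 9/5x - 199/100z + 279/100, y}

f_1 = 8y, LT = y.
f_2 = -4x² + 3x + 10y + 4z - 3, LT = x².
f_3 = -3y² + 5/4xz + y + z - 9/4, LT = y².

S(f_1,f_3): lcm = y². S = 5/12xz + ⅓y + ⅓z - ¾.
  reduce S modulo (f_1, f_2, f_3):
  remainder 5/12xz + ⅓z - ¾ ≠ 0; add g_4 = 5/12xz + ⅓z - ¾ to the basis.

S(f_2,g_4): lcm = x²z. S = -31/20xz - 5/2yz - z² + 9/5x + ¾z.
  reduce S modulo (f_1, f_2, f_3, g_4):
  remainder -z² + 9/5x + 199/100z - 279/100 ≠ 0; add g_5 = -z² + 9/5x + 199/100z - 279/100 to the basis.

The other S-polynomials (S(f_1,f_2), S(f_2,f_3), S(f_1,g_4), S(f_3,g_4), S(f_1,g_5), S(f_2,g_5), S(f_3,g_5), S(g_4,g_5)) all reduce to 0 modulo the current basis, so we have a Gröbner basis.
Inter-reduce: drop elements whose leading term is divisible by another's, tail-reduce, and make monic.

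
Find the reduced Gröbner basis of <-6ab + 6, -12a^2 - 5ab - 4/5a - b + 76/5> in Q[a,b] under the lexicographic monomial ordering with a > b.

f_1 = -6ab + 6, LT = ab.
f_2 = -12a^2 - 5ab - 4/5a - b + 76/5, LT = a^2.

S(f_1,f_2): lcm = a^2b. S = -5/12ab^2 - 1/15ab - a - 1/12b^2 + 19/15b.
  reduce S modulo (f_1, f_2):
  remainder -a - 1/12b^2 + 17/20b - 1/15 ≠ 0; add g_3 = -a - 1/12b^2 + 17/20b - 1/15 to the basis.

S(f_1,g_3): lcm = ab. S = -1/12b^3 + 17/20b^2 - 1/15b - 1.
  reduce S modulo (f_1, f_2, g_3):
  remainder -1/12b^3 + 17/20b^2 - 1/15b - 1 ≠ 0; add g_4 = -1/12b^3 + 17/20b^2 - 1/15b - 1 to the basis.

The other S-polynomials (S(f_2,g_3), S(f_1,g_4), S(f_2,g_4), S(g_3,g_4)) all reduce to 0 modulo the current basis, so we have a Gröbner basis.
Inter-reduce: drop elements whose leading term is divisible by another's, tail-reduce, and make monic.

G = {a + 1/12b^2 - 17/20b + 1/15, b^3 - 51/5b^2 + 4/5b + 12}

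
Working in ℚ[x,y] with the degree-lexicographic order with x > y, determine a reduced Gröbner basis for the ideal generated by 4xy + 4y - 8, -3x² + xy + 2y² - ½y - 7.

G = {y³ - ¾y² - 3x - 4y + 3, x² - ⅔y² + ½y + 5/3, xy + y - 2}

f_1 = 4xy + 4y - 8, LT = xy.
f_2 = -3x² + xy + 2y² - ½y - 7, LT = x².

S(f_1,f_2): lcm = x²y. S = ⅓xy² + ⅔y³ + xy - ⅙y² - 2x - 7/3y.
  leading term xy²: subtract (1/12y)·f_1 from ⅓xy² + ⅔y³ + xy - ⅙y² - 2x - 7/3y → ⅔y³ + xy - ½y² - 2x - 5/3y
  leading term y³: no divisor's leading term divides it; move ⅔y³ to the remainder.
  leading term xy: subtract (¼)·f_1 from xy - ½y² - 2x - 5/3y → -½y² - 2x - 8/3y + 2
  leading term y²: no divisor's leading term divides it; move -½y² to the remainder.
  leading term x: no divisor's leading term divides it; move -2x to the remainder.
  leading term y: no divisor's leading term divides it; move -8/3y to the remainder.
  leading term 1: no divisor's leading term divides it; move 2 to the remainder.
  remainder ⅔y³ - ½y² - 2x - 8/3y + 2 ≠ 0; add g_3 = ⅔y³ - ½y² - 2x - 8/3y + 2 to the basis.

S(f_1,g_3): lcm = xy³. S = ¾xy² + y³ + 3x² + 4xy - 2y² - 3x.
  leading term xy²: subtract (3/16y)·f_1 from ¾xy² + y³ + 3x² + 4xy - 2y² - 3x → y³ + 3x² + 4xy - 11/4y² - 3x + 3/2y
  leading term y³: subtract (3/2)·g_3 from y³ + 3x² + 4xy - 11/4y² - 3x + 3/2y → 3x² + 4xy - 2y² + 11/2y - 3
  leading term x²: subtract (-1)·f_2 from 3x² + 4xy - 2y² + 11/2y - 3 → 5xy + 5y - 10
  leading term xy: subtract (5/4)·f_1 from 5xy + 5y - 10 → 0
  remainder 0.

S(f_2,g_3): leading monomials are coprime, so the S-polynomial reduces to 0 (Buchberger's first criterion).
Every S-polynomial of the final basis reduces to 0, so we have a Gröbner basis.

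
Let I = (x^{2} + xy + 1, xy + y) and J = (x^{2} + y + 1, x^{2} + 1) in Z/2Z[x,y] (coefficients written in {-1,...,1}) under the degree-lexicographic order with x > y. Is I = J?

No, the ideals differ.

Equality of ideals is decidable: compute both reduced Gröbner bases (unique for the ordering) and check whether they agree.
Buchberger on the first generating set:
f_1 = x^{2} + xy + 1, LT = x^{2}.
f_2 = xy + y, LT = xy.

S(f_1,f_2): lcm = x^{2}y. S = xy^{2} + xy + y.
  reduce S modulo (f_1, f_2):
  remainder y^{2} ≠ 0; add g_3 = y^{2} to the basis.

The other S-polynomials (S(f_1,g_3), S(f_2,g_3)) all reduce to 0 modulo the current basis, so we have a Gröbner basis.
Inter-reduce: drop elements whose leading term is divisible by another's, tail-reduce, and make monic.
Reduced Gröbner basis: {x^{2} + y + 1, xy + y, y^{2}}.

Buchberger on the second generating set:
h_1 = x^{2} + y + 1, LT = x^{2}.
h_2 = x^{2} + 1, LT = x^{2}.

S(h_1,h_2): lcm = x^{2}. S = y.
  reduce S modulo (h_1, h_2):
  remainder y ≠ 0; add k_3 = y to the basis.

The other S-polynomials (S(h_1,k_3), S(h_2,k_3)) all reduce to 0 modulo the current basis, so we have a Gröbner basis.
Inter-reduce: drop elements whose leading term is divisible by another's, tail-reduce, and make monic.
Reduced Gröbner basis: {x^{2} + 1, y}.

These differ, so the ideals are not equal.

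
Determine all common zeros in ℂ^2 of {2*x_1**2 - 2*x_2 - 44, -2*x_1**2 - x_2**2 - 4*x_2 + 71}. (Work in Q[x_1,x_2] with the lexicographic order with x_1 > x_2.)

{(-sqrt(13), -9), (sqrt(13), -9), (-5, 3), (5, 3)}

Compute a lex Gröbner basis by Buchberger's algorithm.
f_1 = 2*x_1**2 - 2*x_2 - 44, LT = x_1**2.
f_2 = -2*x_1**2 - x_2**2 - 4*x_2 + 71, LT = x_1**2.

S(f_1,f_2): lcm = x_1**2. S = -1/2*x_2**2 - 3*x_2 + 27/2.
  leading term x_2**2: no divisor's leading term divides it; move -1/2*x_2**2 to the remainder.
  leading term x_2: no divisor's leading term divides it; move -3*x_2 to the remainder.
  leading term 1: no divisor's leading term divides it; move 27/2 to the remainder.
  remainder -1/2*x_2**2 - 3*x_2 + 27/2 ≠ 0; add h_3 = -1/2*x_2**2 - 3*x_2 + 27/2 to the basis.

S(f_1,h_3): leading monomials are coprime, so the S-polynomial reduces to 0 (Buchberger's first criterion).
S(f_2,h_3): leading monomials are coprime, so the S-polynomial reduces to 0 (Buchberger's first criterion).
Every S-polynomial of the final basis reduces to 0, so we have a Gröbner basis.
Inter-reduce: drop elements whose leading term is divisible by another's, tail-reduce, and make monic.
Reduced Gröbner basis: {x_1**2 - x_2 - 22, x_2**2 + 6*x_2 - 27}.

From the last basis element, x_2**2 + 6*x_2 - 27 = 0, so x_2 takes values in {-9, 3}. Each choice, substituted upward through the basis, yields the corresponding point(s) of the solution set.
  x_2 = -9: the earlier basis element becomes x_1**2 - 13 = 0, giving x_1 = -sqrt(13), sqrt(13) — points (-sqrt(13), -9), (sqrt(13), -9).
  x_2 = 3: the earlier basis element becomes x_1**2 - 25 = 0, giving x_1 = -5, 5 — points (-5, 3), (5, 3).
Check: every point annihilates each of the original generators.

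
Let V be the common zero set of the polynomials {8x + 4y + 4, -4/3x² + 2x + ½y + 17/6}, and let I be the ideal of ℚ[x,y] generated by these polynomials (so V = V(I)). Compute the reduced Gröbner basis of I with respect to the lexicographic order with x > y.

G = {x + ½y + ½, y² + 7/2y - 9/2}

f_1 = 8x + 4y + 4, LT = x.
f_2 = -4/3x² + 2x + ½y + 17/6, LT = x².

S(f_1,f_2): lcm = x². S = ½xy + 2x + ⅜y + 17/8.
  leading term xy: subtract (1/16y)·f_1 from ½xy + 2x + ⅜y + 17/8 → 2x - ¼y² + ⅛y + 17/8
  leading term x: subtract (¼)·f_1 from 2x - ¼y² + ⅛y + 17/8 → -¼y² - ⅞y + 9/8
  leading term y²: no divisor's leading term divides it; move -¼y² to the remainder.
  leading term y: no divisor's leading term divides it; move -⅞y to the remainder.
  leading term 1: no divisor's leading term divides it; move 9/8 to the remainder.
  remainder -¼y² - ⅞y + 9/8 ≠ 0; add g_3 = -¼y² - ⅞y + 9/8 to the basis.

S(f_1,g_3): leading monomials are coprime, so the S-polynomial reduces to 0 (Buchberger's first criterion).
S(f_2,g_3): leading monomials are coprime, so the S-polynomial reduces to 0 (Buchberger's first criterion).
Every S-polynomial of the final basis reduces to 0, so we have a Gröbner basis.
Inter-reduce: drop elements whose leading term is divisible by another's, tail-reduce, and make monic.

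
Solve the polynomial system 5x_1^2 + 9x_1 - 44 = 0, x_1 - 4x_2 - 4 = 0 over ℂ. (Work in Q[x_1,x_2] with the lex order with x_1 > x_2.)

{(-4, -2), (11/5, -9/20)}

Compute a lex Gröbner basis by Buchberger's algorithm.
f_1 = 5x_1^2 + 9x_1 - 44, LT = x_1^2.
f_2 = x_1 - 4x_2 - 4, LT = x_1.

S(f_1,f_2): lcm = x_1^2. S = 4x_1x_2 + 29/5x_1 - 44/5.
  leading term x_1x_2: subtract (4x_2)·f_2 from 4x_1x_2 + 29/5x_1 - 44/5 → 29/5x_1 + 16x_2^2 + 16x_2 - 44/5
  leading term x_1: subtract (29/5)·f_2 from 29/5x_1 + 16x_2^2 + 16x_2 - 44/5 → 16x_2^2 + 196/5x_2 + 72/5
  leading term x_2^2: no divisor's leading term divides it; move 16x_2^2 to the remainder.
  leading term x_2: no divisor's leading term divides it; move 196/5x_2 to the remainder.
  leading term 1: no divisor's leading term divides it; move 72/5 to the remainder.
  remainder 16x_2^2 + 196/5x_2 + 72/5 ≠ 0; add h_3 = 16x_2^2 + 196/5x_2 + 72/5 to the basis.

The other S-polynomials (S(f_1,h_3), S(f_2,h_3)) all reduce to 0 modulo the current basis, so we have a Gröbner basis.
Inter-reduce: drop elements whose leading term is divisible by another's, tail-reduce, and make monic.
Reduced Gröbner basis: {x_1 - 4x_2 - 4, x_2^2 + 49/20x_2 + 9/10}.

Elimination: the polynomial x_2^2 + 49/20x_2 + 9/10 lies in the elimination ideal for x_2, so x_2 ∈ {-2, -9/20}. For each such x_2, the remaining basis elements (now univariate) give the rest of the solution.
  x_2 = -2: the earlier basis element becomes x_1 + 4 = 0, giving x_1 = -4 — point (-4, -2).
  x_2 = -9/20: the earlier basis element becomes x_1 - 11/5 = 0, giving x_1 = 11/5 — point (11/5, -9/20).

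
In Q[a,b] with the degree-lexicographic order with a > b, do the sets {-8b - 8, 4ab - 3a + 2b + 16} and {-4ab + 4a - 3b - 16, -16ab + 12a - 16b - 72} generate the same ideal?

Since reduced Gröbner bases are canonical representatives of ideals under a given ordering, it suffices to compute and compare them.
Buchberger on the first generating set:
f_1 = -8b - 8, LT = b.
f_2 = 4ab - 3a + 2b + 16, LT = ab.

S(f_1,f_2): lcm = ab. S = \tfrac{7}{4}a - \tfrac{1}{2}b - 4.
  leading term a: no divisor's leading term divides it; move \tfrac{7}{4}a to the remainder.
  leading term b: subtract (\tfrac{1}{16})·f_1 from -\tfrac{1}{2}b - 4 → -\tfrac{7}{2}
  leading term 1: no divisor's leading term divides it; move -\tfrac{7}{2} to the remainder.
  remainder \tfrac{7}{4}a - \tfrac{7}{2} ≠ 0; add g_3 = \tfrac{7}{4}a - \tfrac{7}{2} to the basis.

S(f_1,g_3): leading monomials are coprime, so the S-polynomial reduces to 0 (Buchberger's first criterion).
S(f_2,g_3): lcm = ab. S = -\tfrac{3}{4}a + \tfrac{5}{2}b + 4.
  leading term a: subtract (-\tfrac{3}{7})·g_3 from -\tfrac{3}{4}a + \tfrac{5}{2}b + 4 → \tfrac{5}{2}b + \tfrac{5}{2}
  leading term b: subtract (-\tfrac{5}{16})·f_1 from \tfrac{5}{2}b + \tfrac{5}{2} → 0
  remainder 0.

Every S-polynomial of the final basis reduces to 0, so we have a Gröbner basis.
Inter-reduce: drop elements whose leading term is divisible by another's, tail-reduce, and make monic.
Reduced Gröbner basis: {a - 2, b + 1}.

Buchberger on the second generating set:
h_1 = -4ab + 4a - 3b - 16, LT = ab.
h_2 = -16ab + 12a - 16b - 72, LT = ab.

S(h_1,h_2): lcm = ab. S = -\tfrac{1}{4}a - \tfrac{1}{4}b - \tfrac{1}{2}.
  leading term a: no divisor's leading term divides it; move -\tfrac{1}{4}a to the remainder.
  leading term b: no divisor's leading term divides it; move -\tfrac{1}{4}b to the remainder.
  leading term 1: no divisor's leading term divides it; move -\tfrac{1}{2} to the remainder.
  remainder -\tfrac{1}{4}a - \tfrac{1}{4}b - \tfrac{1}{2} ≠ 0; add k_3 = -\tfrac{1}{4}a - \tfrac{1}{4}b - \tfrac{1}{2} to the basis.

S(h_1,k_3): lcm = ab. S = -b^{2} - a - \tfrac{5}{4}b + 4.
  leading term b^{2}: no divisor's leading term divides it; move -b^{2} to the remainder.
  leading term a: subtract (4)·k_3 from -a - \tfrac{5}{4}b + 4 → -\tfrac{1}{4}b + 6
  leading term b: no divisor's leading term divides it; move -\tfrac{1}{4}b to the remainder.
  leading term 1: no divisor's leading term divides it; move 6 to the remainder.
  remainder -b^{2} - \tfrac{1}{4}b + 6 ≠ 0; add k_4 = -b^{2} - \tfrac{1}{4}b + 6 to the basis.

S(h_2,k_3): lcm = ab. S = -b^{2} - \tfrac{3}{4}a - b + \tfrac{9}{2}.
  leading term b^{2}: subtract (1)·k_4 from -b^{2} - \tfrac{3}{4}a - b + \tfrac{9}{2} → -\tfrac{3}{4}a - \tfrac{3}{4}b - \tfrac{3}{2}
  leading term a: subtract (3)·k_3 from -\tfrac{3}{4}a - \tfrac{3}{4}b - \tfrac{3}{2} → 0
  remainder 0.

S(h_1,k_4): lcm = ab^{2}. S = -\tfrac{5}{4}ab + \tfrac{3}{4}b^{2} + 6a + 4b.
  leading term ab: subtract (\tfrac{5}{16})·h_1 from -\tfrac{5}{4}ab + \tfrac{3}{4}b^{2} + 6a + 4b → \tfrac{3}{4}b^{2} + \tfrac{19}{4}a + \tfrac{79}{16}b + 5
  leading term b^{2}: subtract (-\tfrac{3}{4})·k_4 from \tfrac{3}{4}b^{2} + \tfrac{19}{4}a + \tfrac{79}{16}b + 5 → \tfrac{19}{4}a + \tfrac{19}{4}b + \tfrac{19}{2}
  leading term a: subtract (-19)·k_3 from \tfrac{19}{4}a + \tfrac{19}{4}b + \tfrac{19}{2} → 0
  remainder 0.

S(h_2,k_4): lcm = ab^{2}. S = -ab + b^{2} + 6a + \tfrac{9}{2}b.
  leading term ab: subtract (\tfrac{1}{4})·h_1 from -ab + b^{2} + 6a + \tfrac{9}{2}b → b^{2} + 5a + \tfrac{21}{4}b + 4
  leading term b^{2}: subtract (-1)·k_4 from b^{2} + 5a + \tfrac{21}{4}b + 4 → 5a + 5b + 10
  leading term a: subtract (-20)·k_3 from 5a + 5b + 10 → 0
  remainder 0.

S(k_3,k_4): leading monomials are coprime, so the S-polynomial reduces to 0 (Buchberger's first criterion).
Every S-polynomial of the final basis reduces to 0, so we have a Gröbner basis.
Inter-reduce: drop elements whose leading term is divisible by another's, tail-reduce, and make monic.
Reduced Gröbner basis: {b^{2} + \tfrac{1}{4}b - 6, a + b + 2}.

Since the reduced bases disagree, the two ideals are not the same.

No, the ideals differ.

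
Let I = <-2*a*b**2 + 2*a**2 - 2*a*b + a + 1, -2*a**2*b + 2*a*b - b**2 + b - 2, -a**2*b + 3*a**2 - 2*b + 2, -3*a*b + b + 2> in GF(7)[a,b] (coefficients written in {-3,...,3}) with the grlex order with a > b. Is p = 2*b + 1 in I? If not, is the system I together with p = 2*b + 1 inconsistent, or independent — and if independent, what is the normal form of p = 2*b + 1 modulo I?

First compute the reduced Gröbner basis of I by Buchberger's algorithm.
f_1 = -2*a*b**2 + 2*a**2 - 2*a*b + a + 1, LT = a*b**2.
f_2 = -2*a**2*b + 2*a*b - b**2 + b - 2, LT = a**2*b.
f_3 = -a**2*b + 3*a**2 - 2*b + 2, LT = a**2*b.
f_4 = -3*a*b + b + 2, LT = a*b.

S(f_1,f_2): lcm = a**2*b**2. S = -a**3 + a**2*b + a*b**2 + 3*b**3 + 3*a**2 - 3*b**2 + 3*a - b.
  reduce S modulo (f_1, f_2, f_3, f_4):
  remainder -a**3 + 3*b**3 - 3*a**2 + 3*b + 3 ≠ 0; add h_5 = -a**3 + 3*b**3 - 3*a**2 + 3*b + 3 to the basis.

S(f_1,f_3): lcm = a**2*b**2. S = -a**3 - 3*a**2*b + 3*a**2 - 2*b**2 + 3*a + 2*b.
  reduce S modulo (f_1, f_2, f_3, f_4, h_5):
  remainder -3*b**3 - a**2 + 3*b**2 + 3*a - 2 ≠ 0; add h_6 = -3*b**3 - a**2 + 3*b**2 + 3*a - 2 to the basis.

S(f_1,f_4): lcm = a*b**2. S = -a**2 + a*b - 2*b**2 + 3*a + 3*b + 3.
  reduce S modulo (f_1, f_2, f_3, f_4, h_5, h_6):
  remainder -a**2 - 2*b**2 + 3*a + b - 1 ≠ 0; add h_7 = -a**2 - 2*b**2 + 3*a + b - 1 to the basis.

S(f_2,f_3): lcm = a**2*b. S = 3*a**2 - a*b - 3*b**2 + b + 3.
  reduce S modulo (f_1, f_2, f_3, f_4, h_5, h_6, h_7):
  remainder -2*b**2 + 2*a - b - 3 ≠ 0; add h_8 = -2*b**2 + 2*a - b - 3 to the basis.

S(f_1,h_5): lcm = a**3*b**2. S = 3*b**5 - a**4 + a**3*b - 3*a**2*b**2 + 3*a**3 + 3*b**3 + 3*a**2 + 3*b**2.
  reduce S modulo (f_1, f_2, f_3, f_4, h_5, h_6, h_7, h_8):
  remainder 2*a - b + 3 ≠ 0; add h_9 = 2*a - b + 3 to the basis.

S(f_2,h_5): lcm = a**3*b. S = 3*b**4 + 3*a**2*b - 3*a*b**2 + 3*a*b + 3*b**2 + a + 3*b.
  reduce S modulo (f_1, f_2, f_3, f_4, h_5, h_6, h_7, h_8, h_9):
  remainder b - 2 ≠ 0; add h_10 = b - 2 to the basis.

The other S-polynomials (S(f_2,f_4), S(f_3,f_4), S(f_3,h_5), S(f_4,h_5), S(f_1,h_6), S(f_2,h_6), S(f_3,h_6), S(f_4,h_6), S(h_5,h_6), S(f_1,h_7), S(f_2,h_7), S(f_3,h_7), S(f_4,h_7), S(h_5,h_7), S(h_6,h_7), S(f_1,h_8), S(f_2,h_8), S(f_3,h_8), S(f_4,h_8), S(h_5,h_8), S(h_6,h_8), S(h_7,h_8), S(f_1,h_9), S(f_2,h_9), S(f_3,h_9), S(f_4,h_9), S(h_5,h_9), S(h_6,h_9), S(h_7,h_9), S(h_8,h_9), S(f_1,h_10), S(f_2,h_10), S(f_3,h_10), S(f_4,h_10), S(h_5,h_10), S(h_6,h_10), S(h_7,h_10), S(h_8,h_10), S(h_9,h_10)) all reduce to 0 modulo the current basis, so we have a Gröbner basis.
Inter-reduce: drop elements whose leading term is divisible by another's, tail-reduce, and make monic.
Reduced Gröbner basis: {a - 3, b - 2}.
Label its elements g_1 = a - 3, g_2 = b - 2.

Reduce p = 2*b + 1 modulo G:
  leading term b: subtract (2)·g_2 from 2*b + 1 → -2
  leading term 1: no divisor's leading term divides it; move -2 to the remainder.
  normal form = -2.
The normal form is nonzero, so p ∉ I. Since p minus its normal form lies in I, I + (p) = I + (r) where r = -2; decide whether this ideal is the whole ring.
Here r = -2 is a nonzero constant, hence a unit: 1 ∈ I + (p), the Gröbner basis of I + (p) is {1}, and the enlarged system has no common solution — adjoining p is inconsistent.

Adjoining 2*b + 1 makes the ideal the whole ring: the system is inconsistent.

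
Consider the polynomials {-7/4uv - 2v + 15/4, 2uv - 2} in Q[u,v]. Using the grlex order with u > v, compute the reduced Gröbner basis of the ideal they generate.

Buchberger's algorithm terminates because the ascending chain of leading-term ideals stabilizes.

f_1 = -7/4uv - 2v + 15/4, LT = uv.
f_2 = 2uv - 2, LT = uv.

S(f_1,f_2): lcm = uv. S = 8/7v - 8/7.
  leading term v: no divisor's leading term divides it; move 8/7v to the remainder.
  leading term 1: no divisor's leading term divides it; move -8/7 to the remainder.
  remainder 8/7v - 8/7 ≠ 0; add g_3 = 8/7v - 8/7 to the basis.

S(f_1,g_3): lcm = uv. S = u + 8/7v - 15/7.
  leading term u: no divisor's leading term divides it; move u to the remainder.
  leading term v: subtract (1)·g_3 from 8/7v - 15/7 → -1
  leading term 1: no divisor's leading term divides it; move -1 to the remainder.
  remainder u - 1 ≠ 0; add g_4 = u - 1 to the basis.

S(f_2,g_3): lcm = uv. S = u - 1.
  leading term u: subtract (1)·g_4 from u - 1 → 0
  remainder 0.

S(f_1,g_4): lcm = uv. S = 15/7v - 15/7.
  leading term v: subtract (15/8)·g_3 from 15/7v - 15/7 → 0
  remainder 0.

S(f_2,g_4): lcm = uv. S = v - 1.
  leading term v: subtract (7/8)·g_3 from v - 1 → 0
  remainder 0.

S(g_3,g_4): leading monomials are coprime, so the S-polynomial reduces to 0 (Buchberger's first criterion).
Every S-polynomial of the final basis reduces to 0, so we have a Gröbner basis.
Inter-reduce: drop elements whose leading term is divisible by another's, tail-reduce, and make monic.

G = {u - 1, v - 1}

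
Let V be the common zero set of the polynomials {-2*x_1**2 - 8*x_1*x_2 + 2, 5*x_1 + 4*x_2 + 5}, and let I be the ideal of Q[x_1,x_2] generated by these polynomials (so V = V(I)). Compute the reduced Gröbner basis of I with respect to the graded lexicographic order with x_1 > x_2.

G = {x_2**2 + 15/16*x_2, x_1 + 4/5*x_2 + 1}

f_1 = -2*x_1**2 - 8*x_1*x_2 + 2, LT = x_1**2.
f_2 = 5*x_1 + 4*x_2 + 5, LT = x_1.

S(f_1,f_2): lcm = x_1**2. S = 16/5*x_1*x_2 - x_1 - 1.
  leading term x_1*x_2: subtract (16/25*x_2)·f_2 from 16/5*x_1*x_2 - x_1 - 1 → -64/25*x_2**2 - x_1 - 16/5*x_2 - 1
  leading term x_2**2: no divisor's leading term divides it; move -64/25*x_2**2 to the remainder.
  leading term x_1: subtract (-1/5)·f_2 from -x_1 - 16/5*x_2 - 1 → -12/5*x_2
  leading term x_2: no divisor's leading term divides it; move -12/5*x_2 to the remainder.
  remainder -64/25*x_2**2 - 12/5*x_2 ≠ 0; add g_3 = -64/25*x_2**2 - 12/5*x_2 to the basis.

The other S-polynomials (S(f_1,g_3), S(f_2,g_3)) all reduce to 0 modulo the current basis, so we have a Gröbner basis.
Inter-reduce: drop elements whose leading term is divisible by another's, tail-reduce, and make monic.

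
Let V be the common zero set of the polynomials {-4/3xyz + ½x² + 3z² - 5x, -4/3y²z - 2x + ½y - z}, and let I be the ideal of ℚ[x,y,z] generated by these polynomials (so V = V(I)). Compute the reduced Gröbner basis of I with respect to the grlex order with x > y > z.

G = {x⁴ + 32/3x³z + 52/3x²z² + 36z⁴ - 21x³ - 126xz² + 110x², yz³ + 1/16x³ + ⅔x²z + 17/24xz² - 21/16x² - 33/8z² + 55/8x, x²y + 6yz² + 4x² - 11xy + 2xz, xyz - ⅜x² - 9/4z² + 15/4x, y²z + 3/2x - ⅜y + ¾z}

f_1 = -4/3xyz + ½x² + 3z² - 5x, LT = xyz.
f_2 = -4/3y²z - 2x + ½y - z, LT = y²z.

S(f_1,f_2): lcm = xy²z. S = -⅜x²y - 9/4yz² - 3/2x² + 33/8xy - ¾xz.
  reduce S modulo (f_1, f_2):
  remainder -⅜x²y - 9/4yz² - 3/2x² + 33/8xy - ¾xz ≠ 0; add g_3 = -⅜x²y - 9/4yz² - 3/2x² + 33/8xy - ¾xz to the basis.

S(f_1,g_3): lcm = x²yz. S = -6yz³ - ⅜x³ - 4x²z + 11xyz - 17/4xz² + 15/4x².
  reduce S modulo (f_1, f_2, g_3):
  remainder -6yz³ - ⅜x³ - 4x²z - 17/4xz² + 63/8x² + 99/4z² - 165/4x ≠ 0; add g_4 = -6yz³ - ⅜x³ - 4x²z - 17/4xz² + 63/8x² + 99/4z² - 165/4x to the basis.

S(f_1,g_4): lcm = xyz³. S = -1/16x⁴ - ⅔x³z - 13/12x²z² - 9/4z⁴ + 21/16x³ + 63/8xz² - 55/8x².
  reduce S modulo (f_1, f_2, g_3, g_4):
  remainder -1/16x⁴ - ⅔x³z - 13/12x²z² - 9/4z⁴ + 21/16x³ + 63/8xz² - 55/8x² ≠ 0; add g_5 = -1/16x⁴ - ⅔x³z - 13/12x²z² - 9/4z⁴ + 21/16x³ + 63/8xz² - 55/8x² to the basis.

The other S-polynomials (S(f_2,g_3), S(f_2,g_4), S(g_3,g_4), S(f_1,g_5), S(f_2,g_5), S(g_3,g_5), S(g_4,g_5)) all reduce to 0 modulo the current basis, so we have a Gröbner basis.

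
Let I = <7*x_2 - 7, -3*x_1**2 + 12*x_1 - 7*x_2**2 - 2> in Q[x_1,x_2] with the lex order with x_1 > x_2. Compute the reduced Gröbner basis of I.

Buchberger's algorithm terminates because the ascending chain of leading-term ideals stabilizes.

f_1 = 7*x_2 - 7, LT = x_2.
f_2 = -3*x_1**2 + 12*x_1 - 7*x_2**2 - 2, LT = x_1**2.

S(f_1,f_2): leading monomials are coprime, so the S-polynomial reduces to 0 (Buchberger's first criterion).
Every S-polynomial of the final basis reduces to 0, so we have a Gröbner basis.

G = {x_1**2 - 4*x_1 + 3, x_2 - 1}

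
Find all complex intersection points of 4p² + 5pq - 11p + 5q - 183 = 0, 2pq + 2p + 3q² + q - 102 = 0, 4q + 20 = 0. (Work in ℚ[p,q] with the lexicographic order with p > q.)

{(-4, -5)}

Compute a lex Gröbner basis by Buchberger's algorithm.
f_1 = 4p² + 5pq - 11p + 5q - 183, LT = p².
f_2 = 2pq + 2p + 3q² + q - 102, LT = pq.
f_3 = 4q + 20, LT = q.

S(f_1,f_2): lcm = p²q. S = -p² - ¼pq² - 13/4pq + 51p + 5/4q² - 183/4q.
  leading term p²: subtract (-¼)·f_1 from -p² - ¼pq² - 13/4pq + 51p + 5/4q² - 183/4q → -¼pq² - 2pq + 193/4p + 5/4q² - 89/2q - 183/4
  leading term pq²: subtract (-⅛q)·f_2 from -¼pq² - 2pq + 193/4p + 5/4q² - 89/2q - 183/4 → -7/4pq + 193/4p + ⅜q³ + 11/8q² - 229/4q - 183/4
  leading term pq: subtract (-⅞)·f_2 from -7/4pq + 193/4p + ⅜q³ + 11/8q² - 229/4q - 183/4 → 50p + ⅜q³ + 4q² - 451/8q - 135
  leading term p: no divisor's leading term divides it; move 50p to the remainder.
  leading term q³: subtract (3/32q²)·f_3 from ⅜q³ + 4q² - 451/8q - 135 → 17/8q² - 451/8q - 135
  leading term q²: subtract (17/32q)·f_3 from 17/8q² - 451/8q - 135 → -67q - 135
  leading term q: subtract (-67/4)·f_3 from -67q - 135 → 200
  leading term 1: no divisor's leading term divides it; move 200 to the remainder.
  remainder 50p + 200 ≠ 0; add h_4 = 50p + 200 to the basis.

S(f_1,f_3): leading monomials are coprime, so the S-polynomial reduces to 0 (Buchberger's first criterion).
S(f_2,f_3): lcm = pq. S = -4p + 3/2q² + ½q - 51.
  leading term p: subtract (-2/25)·h_4 from -4p + 3/2q² + ½q - 51 → 3/2q² + ½q - 35
  leading term q²: subtract (⅜q)·f_3 from 3/2q² + ½q - 35 → -7q - 35
  leading term q: subtract (-7/4)·f_3 from -7q - 35 → 0
  remainder 0.

S(f_1,h_4): lcm = p². S = 5/4pq - 27/4p + 5/4q - 183/4.
  leading term pq: subtract (⅝)·f_2 from 5/4pq - 27/4p + 5/4q - 183/4 → -8p - 15/8q² + ⅝q + 18
  leading term p: subtract (-4/25)·h_4 from -8p - 15/8q² + ⅝q + 18 → -15/8q² + ⅝q + 50
  leading term q²: subtract (-15/32q)·f_3 from -15/8q² + ⅝q + 50 → 10q + 50
  leading term q: subtract (5/2)·f_3 from 10q + 50 → 0
  remainder 0.

S(f_2,h_4): lcm = pq. S = p + 3/2q² - 7/2q - 51.
  leading term p: subtract (1/50)·h_4 from p + 3/2q² - 7/2q - 51 → 3/2q² - 7/2q - 55
  leading term q²: subtract (⅜q)·f_3 from 3/2q² - 7/2q - 55 → -11q - 55
  leading term q: subtract (-11/4)·f_3 from -11q - 55 → 0
  remainder 0.

S(f_3,h_4): leading monomials are coprime, so the S-polynomial reduces to 0 (Buchberger's first criterion).
Every S-polynomial of the final basis reduces to 0, so we have a Gröbner basis.
Inter-reduce: drop elements whose leading term is divisible by another's, tail-reduce, and make monic.
Reduced Gröbner basis: {p + 4, q + 5}.

A lex Gröbner basis eliminates variables successively. Here q + 5 depends only on q, with roots {-5}; lifting each root through the earlier basis elements recovers the full solutions.
  q = -5: the earlier basis element becomes p + 4 = 0, giving p = -4 — point (-4, -5).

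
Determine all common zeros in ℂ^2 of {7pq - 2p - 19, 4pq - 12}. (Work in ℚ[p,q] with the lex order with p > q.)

Compute a lex Gröbner basis by Buchberger's algorithm.
f_1 = 7pq - 2p - 19, LT = pq.
f_2 = 4pq - 12, LT = pq.

S(f_1,f_2): lcm = pq. S = -2/7p + 2/7.
  leading term p: no divisor's leading term divides it; move -2/7p to the remainder.
  leading term 1: no divisor's leading term divides it; move 2/7 to the remainder.
  remainder -2/7p + 2/7 ≠ 0; add h_3 = -2/7p + 2/7 to the basis.

S(f_1,h_3): lcm = pq. S = -2/7p + q - 19/7.
  leading term p: subtract (1)·h_3 from -2/7p + q - 19/7 → q - 3
  leading term q: no divisor's leading term divides it; move q to the remainder.
  leading term 1: no divisor's leading term divides it; move -3 to the remainder.
  remainder q - 3 ≠ 0; add h_4 = q - 3 to the basis.

S(f_2,h_3): lcm = pq. S = q - 3.
  leading term q: subtract (1)·h_4 from q - 3 → 0
  remainder 0.

S(f_1,h_4): lcm = pq. S = 19/7p - 19/7.
  leading term p: subtract (-19/2)·h_3 from 19/7p - 19/7 → 0
  remainder 0.

S(f_2,h_4): lcm = pq. S = 3p - 3.
  leading term p: subtract (-21/2)·h_3 from 3p - 3 → 0
  remainder 0.

S(h_3,h_4): leading monomials are coprime, so the S-polynomial reduces to 0 (Buchberger's first criterion).
Every S-polynomial of the final basis reduces to 0, so we have a Gröbner basis.
Inter-reduce: drop elements whose leading term is divisible by another's, tail-reduce, and make monic.
Reduced Gröbner basis: {p - 1, q - 3}.

From the last basis element, q - 3 = 0, so q takes values in {3}. Each choice, substituted upward through the basis, yields the corresponding point(s) of the solution set.
  q = 3: the earlier basis element becomes p - 1 = 0, giving p = 1 — point (1, 3).
Substituting each solution back into the original system confirms all equations vanish.

{(1, 3)}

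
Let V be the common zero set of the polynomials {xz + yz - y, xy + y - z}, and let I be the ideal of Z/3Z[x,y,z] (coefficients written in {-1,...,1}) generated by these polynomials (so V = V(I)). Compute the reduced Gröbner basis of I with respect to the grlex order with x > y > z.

This is the nonlinear analogue of row-reducing a linear system.

f_1 = xz + yz - y, LT = xz.
f_2 = xy + y - z, LT = xy.

S(f_1,f_2): lcm = xyz. S = y^{2}z - y^{2} - yz + z^{2}.
  leading term y^{2}z: no divisor's leading term divides it; move y^{2}z to the remainder.
  leading term y^{2}: no divisor's leading term divides it; move -y^{2} to the remainder.
  leading term yz: no divisor's leading term divides it; move -yz to the remainder.
  leading term z^{2}: no divisor's leading term divides it; move z^{2} to the remainder.
  remainder y^{2}z - y^{2} - yz + z^{2} ≠ 0; add g_3 = y^{2}z - y^{2} - yz + z^{2} to the basis.

The other S-polynomials (S(f_1,g_3), S(f_2,g_3)) all reduce to 0 modulo the current basis, so we have a Gröbner basis.

G = {y^{2}z - y^{2} - yz + z^{2}, xy + y - z, xz + yz - y}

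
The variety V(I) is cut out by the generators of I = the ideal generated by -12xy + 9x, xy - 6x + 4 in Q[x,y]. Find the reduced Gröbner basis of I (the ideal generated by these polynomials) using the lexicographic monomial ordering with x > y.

G = {x - 16/21, y - 3/4}

f_1 = -12xy + 9x, LT = xy.
f_2 = xy - 6x + 4, LT = xy.

S(f_1,f_2): lcm = xy. S = 21/4x - 4.
  leading term x: no divisor's leading term divides it; move 21/4x to the remainder.
  leading term 1: no divisor's leading term divides it; move -4 to the remainder.
  remainder 21/4x - 4 ≠ 0; add g_3 = 21/4x - 4 to the basis.

S(f_1,g_3): lcm = xy. S = -3/4x + 16/21y.
  leading term x: subtract (-1/7)·g_3 from -3/4x + 16/21y → 16/21y - 4/7
  leading term y: no divisor's leading term divides it; move 16/21y to the remainder.
  leading term 1: no divisor's leading term divides it; move -4/7 to the remainder.
  remainder 16/21y - 4/7 ≠ 0; add g_4 = 16/21y - 4/7 to the basis.

The other S-polynomials (S(f_2,g_3), S(f_1,g_4), S(f_2,g_4), S(g_3,g_4)) all reduce to 0 modulo the current basis, so we have a Gröbner basis.
Inter-reduce: drop elements whose leading term is divisible by another's, tail-reduce, and make monic.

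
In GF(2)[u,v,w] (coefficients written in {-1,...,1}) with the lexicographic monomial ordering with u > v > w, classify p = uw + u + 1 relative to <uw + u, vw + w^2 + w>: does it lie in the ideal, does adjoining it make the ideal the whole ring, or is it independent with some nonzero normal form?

First compute the reduced Gröbner basis of I by Buchberger's algorithm.
f_1 = uw + u, LT = uw.
f_2 = vw + w^2 + w, LT = vw.

S(f_1,f_2): lcm = uvw. S = uv + uw^2 + uw.
  leading term uv: no divisor's leading term divides it; move uv to the remainder.
  leading term uw^2: subtract (w)·f_1 from uw^2 + uw → 0
  remainder uv ≠ 0; add h_3 = uv to the basis.

The other S-polynomials (S(f_1,h_3), S(f_2,h_3)) all reduce to 0 modulo the current basis, so we have a Gröbner basis.
Inter-reduce: drop elements whose leading term is divisible by another's, tail-reduce, and make monic.
Reduced Gröbner basis: {uv, uw + u, vw + w^2 + w}.
Label its elements g_1 = uv, g_2 = uw + u, g_3 = vw + w^2 + w.

Reduce p = uw + u + 1 modulo G:
  leading term uw: subtract (1)·g_2 from uw + u + 1 → 1
  leading term 1: no divisor's leading term divides it; move 1 to the remainder.
  normal form = 1.
The normal form is nonzero, so p ∉ I. Since p minus its normal form lies in I, I + (p) = I + (r) where r = 1; decide whether this ideal is the whole ring.
Here r = 1 is a nonzero constant, hence a unit: 1 ∈ I + (p), the Gröbner basis of I + (p) is {1}, and the enlarged system has no common solution — adjoining p is inconsistent.

Adjoining uw + u + 1 makes the ideal the whole ring: the system is inconsistent.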